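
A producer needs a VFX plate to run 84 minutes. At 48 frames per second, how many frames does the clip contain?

84 min = 5040 s.
Frames = 5040 × 48 = 241920.

241920 frames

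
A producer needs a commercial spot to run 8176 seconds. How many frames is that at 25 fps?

Frames = 8176 × 25 = 204400.

204400 frames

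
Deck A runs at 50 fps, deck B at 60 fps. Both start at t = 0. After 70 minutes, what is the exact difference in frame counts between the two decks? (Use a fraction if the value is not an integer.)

42000 frames

70 min = 4200 s.
A emits 50 × 4200 = 210000 frames; B emits 60 × 4200 = 252000.
Difference = 42000 frames; B is ahead of A.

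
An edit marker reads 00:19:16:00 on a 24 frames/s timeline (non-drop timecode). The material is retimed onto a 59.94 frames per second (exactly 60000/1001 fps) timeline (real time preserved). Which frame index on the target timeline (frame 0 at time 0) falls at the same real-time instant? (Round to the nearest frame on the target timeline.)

Source frame index: (0×3600 + 19×60 + 16) × 24 + 0 = 27744.
Real time: 27744 / (24) = 1156 s.
Target frame: (1156) × (60000/1001) = 69360000/1001 ≈ 69290.709 → 69291.

frame 69291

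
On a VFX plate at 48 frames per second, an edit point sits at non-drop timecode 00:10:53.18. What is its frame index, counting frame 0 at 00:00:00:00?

Total seconds to the label: (0 × 3600 + 10 × 60 + 53) = 653.
Frame index = 653 × 48 + 18 = 31362.

31362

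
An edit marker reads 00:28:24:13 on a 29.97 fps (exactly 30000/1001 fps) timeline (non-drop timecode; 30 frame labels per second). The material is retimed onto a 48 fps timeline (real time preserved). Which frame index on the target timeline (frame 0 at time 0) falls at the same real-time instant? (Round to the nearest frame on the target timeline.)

Source frame index: (0×3600 + 28×60 + 24) × 30 + 13 = 51133.
Real time: 51133 / (30000/1001) = 51184133/30000 s.
Target frame: (51184133/30000) × (48) = 51184133/625 ≈ 81894.613 → 81895.

frame 81895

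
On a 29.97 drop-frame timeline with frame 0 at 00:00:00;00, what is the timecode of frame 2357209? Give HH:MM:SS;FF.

21:50:52;07

Ten DF minutes hold 17982 frames, so frame 2357209 lies in block 131 (frames 2355642–2373623) with 1567 frames into that block.
The block's first minute is 1800 frames and the rest 1798 each; 1567 frames reaches minute 0, so 131 × 18 + 0 × 2 = 2358 labels have been skipped so far.
Adding those back, label number 2357209 + 2358 = 2359567 at 30 labels/s is 78652 s + 7 f = 21 h 50 min 52 s frame 7, i.e. 21:50:52;07.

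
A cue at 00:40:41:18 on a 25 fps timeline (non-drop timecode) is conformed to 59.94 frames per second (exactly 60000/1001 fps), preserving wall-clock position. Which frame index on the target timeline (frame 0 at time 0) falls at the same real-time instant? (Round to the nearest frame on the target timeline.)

Source frame index: (0×3600 + 40×60 + 41) × 25 + 18 = 61043.
Real time: 61043 / (25) = 61043/25 s.
Target frame: (61043/25) × (60000/1001) = 146503200/1001 ≈ 146356.843 → 146357.

frame 146357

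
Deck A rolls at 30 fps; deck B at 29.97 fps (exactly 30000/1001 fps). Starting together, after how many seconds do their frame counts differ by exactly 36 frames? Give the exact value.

The gap grows by |30000/1001 − 30| = 30/1001 frames per second.
Time for a 36-frame gap: 36 ÷ (30/1001) = 1201.2 s.

1201.2 seconds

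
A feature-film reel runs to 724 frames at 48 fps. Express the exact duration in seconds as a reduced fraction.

181/12 seconds

Running time = 724 ÷ (48) = 724 × 1/48 = 181/12 s.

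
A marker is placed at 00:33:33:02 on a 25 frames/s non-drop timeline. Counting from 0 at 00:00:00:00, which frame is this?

50327

Total seconds to the label: (0 × 3600 + 33 × 60 + 33) = 2013.
Frame index = 2013 × 25 + 2 = 50327.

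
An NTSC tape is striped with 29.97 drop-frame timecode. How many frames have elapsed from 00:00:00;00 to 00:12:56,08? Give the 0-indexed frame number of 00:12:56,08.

23266

As if non-drop at 30 labels/s: (0 × 3600 + 12 × 60 + 56) × 30 + 8 = 23288.
Minute boundaries passed: 12; those not divisible by 10: 12 − 1 = 11; dropped labels = 2 × 11 = 22.
Actual frame index = 23288 − 22 = 23266.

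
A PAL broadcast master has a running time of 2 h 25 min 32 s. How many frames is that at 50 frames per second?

2 h 25 min 32 s = 8732 s.
Frames = 8732 × 50 = 436600.

436600 frames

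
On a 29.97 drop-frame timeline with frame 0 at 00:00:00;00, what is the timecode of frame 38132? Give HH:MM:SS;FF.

00:21:12;10

Each 10-minute DF block holds 10 × 60 × 30 − 9 × 2 = 17982 frames. 38132 ÷ 17982 → 2 full blocks, remainder 2168.
Within the partial block the first minute is 1800 frames and each further minute 1798, so 1 further minute boundary passed. Total skipped labels = 18 × 2 + 2 × 1 = 38.
Non-drop label index = 38132 + 38 = 38170; at 30 labels/s that is 00:21:12:10, i.e. DF 00:21:12;10.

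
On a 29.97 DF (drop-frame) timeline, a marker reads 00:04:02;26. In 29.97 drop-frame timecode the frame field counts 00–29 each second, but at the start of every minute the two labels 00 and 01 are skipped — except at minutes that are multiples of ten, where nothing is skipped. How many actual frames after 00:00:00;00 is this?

Complete 10-minute blocks: 0, each 17982 frames → 0.
Remaining 4 whole minutes in the current block: 1800 + 3 × 1798 = 7194 frames.
Within the current minute: 2 × 30 + 26 − 2 = 84 (labels ;00/;01 skipped at this minute). Total = 0 + 7194 + 84 = 7278.

7278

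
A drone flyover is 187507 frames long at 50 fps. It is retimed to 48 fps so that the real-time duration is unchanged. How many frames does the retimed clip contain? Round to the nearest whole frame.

Frames at target rate = 187507 × (48) / (50) = 4500168/25 ≈ 180006.720.
Nearest whole frame: 180007.

180007 frames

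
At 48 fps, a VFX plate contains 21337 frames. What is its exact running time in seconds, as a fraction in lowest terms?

21337/48 seconds

Running time = 21337 ÷ (48) = 21337 × 1/48 = 21337/48 s.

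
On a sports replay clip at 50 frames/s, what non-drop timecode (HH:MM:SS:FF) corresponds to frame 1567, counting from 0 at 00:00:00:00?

1567 ÷ 50 = 31 full seconds, remainder 17 frames.
31 s = 0 h 0 min 31 s.
Timecode: 00:00:31:17.

00:00:31:17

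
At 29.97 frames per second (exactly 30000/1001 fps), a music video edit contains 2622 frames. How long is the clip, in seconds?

Running time = 2622 / (30000/1001) = 87.4874 s.

87.4874 seconds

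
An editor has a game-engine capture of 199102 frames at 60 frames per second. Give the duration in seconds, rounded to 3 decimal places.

Running time = 199102 × 1/60 = 99551/30 s ≈ 3318.367 s.

3318.367 seconds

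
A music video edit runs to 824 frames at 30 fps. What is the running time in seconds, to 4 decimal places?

Running time = 824 × 1/30 = 412/15 s ≈ 27.4667 s.

27.4667 seconds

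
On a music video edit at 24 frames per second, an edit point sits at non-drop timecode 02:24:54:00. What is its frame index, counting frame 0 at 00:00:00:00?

208656

Total seconds to the label: (2 × 3600 + 24 × 60 + 54) = 8694.
Frame index = 8694 × 24 + 0 = 208656.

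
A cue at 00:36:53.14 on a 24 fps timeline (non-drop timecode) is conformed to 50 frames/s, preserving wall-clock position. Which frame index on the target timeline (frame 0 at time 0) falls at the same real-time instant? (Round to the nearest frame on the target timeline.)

Source frame index: (0×3600 + 36×60 + 53) × 24 + 14 = 53126.
Real time: 53126 / (24) = 26563/12 s.
Target frame: (26563/12) × (50) = 664075/6 ≈ 110679.167 → 110679.

frame 110679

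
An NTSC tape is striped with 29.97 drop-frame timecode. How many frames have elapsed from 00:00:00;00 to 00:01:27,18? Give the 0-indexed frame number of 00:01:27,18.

2626

Complete 10-minute blocks: 0, each 17982 frames → 0.
Remaining 1 whole minute in the current block: 1800 + 0 × 1798 = 1800 frames.
Within the current minute: 27 × 30 + 18 − 2 = 826 (labels ;00/;01 skipped at this minute). Total = 0 + 1800 + 826 = 2626.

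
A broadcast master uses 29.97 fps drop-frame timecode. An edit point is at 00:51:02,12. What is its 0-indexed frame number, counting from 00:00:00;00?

91780

Complete 10-minute blocks: 5, each 17982 frames → 89910.
Remaining 1 whole minute in the current block: 1800 + 0 × 1798 = 1800 frames.
Within the current minute: 2 × 30 + 12 − 2 = 70 (labels ;00/;01 skipped at this minute). Total = 89910 + 1800 + 70 = 91780.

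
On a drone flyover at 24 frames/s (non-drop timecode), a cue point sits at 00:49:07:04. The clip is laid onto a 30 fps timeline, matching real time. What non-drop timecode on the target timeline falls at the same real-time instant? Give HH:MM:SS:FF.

Source frame index: (0×3600 + 49×60 + 7) × 24 + 4 = 70732.
Real time: 70732 / (24) = 17683/6 s.
Target frame: (17683/6) × (30) = 88415.
At 30 labels/s: frame 88415 → 00:49:07:05.

00:49:07:05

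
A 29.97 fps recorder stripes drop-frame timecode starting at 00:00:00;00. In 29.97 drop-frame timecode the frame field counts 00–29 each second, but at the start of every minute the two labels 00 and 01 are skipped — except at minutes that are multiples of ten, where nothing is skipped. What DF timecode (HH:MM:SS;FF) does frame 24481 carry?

Ten DF minutes hold 17982 frames, so frame 24481 lies in block 1 (frames 17982–35963) with 6499 frames into that block.
The block's first minute is 1800 frames and the rest 1798 each; 6499 frames reaches minute 3, so 1 × 18 + 3 × 2 = 24 labels have been skipped so far.
Adding those back, label number 24481 + 24 = 24505 at 30 labels/s is 816 s + 25 f = 0 h 13 min 36 s frame 25, i.e. 00:13:36;25.

00:13:36;25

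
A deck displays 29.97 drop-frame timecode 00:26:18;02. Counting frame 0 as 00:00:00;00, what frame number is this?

47294

As if non-drop at 30 labels/s: (0 × 3600 + 26 × 60 + 18) × 30 + 2 = 47342.
Minute boundaries passed: 26; those not divisible by 10: 26 − 2 = 24; dropped labels = 2 × 24 = 48.
Actual frame index = 47342 − 48 = 47294.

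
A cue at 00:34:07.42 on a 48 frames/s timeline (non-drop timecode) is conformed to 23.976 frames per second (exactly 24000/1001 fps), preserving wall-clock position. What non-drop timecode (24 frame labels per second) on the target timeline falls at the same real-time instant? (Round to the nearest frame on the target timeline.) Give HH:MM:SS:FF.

Source frame index: (0×3600 + 34×60 + 7) × 48 + 42 = 98298.
Real time: 98298 / (48) = 16383/8 s.
Target frame: (16383/8) × (24000/1001) = 49149000/1001 ≈ 49099.900 → 49100.
At 24 labels/s: frame 49100 → 00:34:05:20.

00:34:05:20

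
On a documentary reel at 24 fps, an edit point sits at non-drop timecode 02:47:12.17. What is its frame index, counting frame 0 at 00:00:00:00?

240785

Total seconds to the label: (2 × 3600 + 47 × 60 + 12) = 10032.
Frame index = 10032 × 24 + 17 = 240785.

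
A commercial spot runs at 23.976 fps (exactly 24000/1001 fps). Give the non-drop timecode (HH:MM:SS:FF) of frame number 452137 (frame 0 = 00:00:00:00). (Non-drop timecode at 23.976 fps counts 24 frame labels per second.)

05:13:59:01

452137 ÷ 24 = 18839 full seconds, remainder 1 frame.
18839 s = 5 h 13 min 59 s.
Timecode: 05:13:59:01.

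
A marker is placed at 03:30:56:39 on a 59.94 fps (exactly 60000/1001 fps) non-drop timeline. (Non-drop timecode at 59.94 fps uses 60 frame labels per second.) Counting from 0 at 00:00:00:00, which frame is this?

frame 759399

Total seconds to the label: (3 × 3600 + 30 × 60 + 56) = 12656.
Frame index = 12656 × 60 + 39 = 759399.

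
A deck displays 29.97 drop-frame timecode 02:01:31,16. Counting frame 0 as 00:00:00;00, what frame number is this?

Complete 10-minute blocks: 12, each 17982 frames → 215784.
Remaining 1 whole minute in the current block: 1800 + 0 × 1798 = 1800 frames.
Within the current minute: 31 × 30 + 16 − 2 = 944 (labels ;00/;01 skipped at this minute). Total = 215784 + 1800 + 944 = 218528.

218528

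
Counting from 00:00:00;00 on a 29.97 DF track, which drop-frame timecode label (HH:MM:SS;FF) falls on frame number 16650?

00:09:15;18

Ten DF minutes hold 17982 frames, so frame 16650 lies in block 0 (frames 0–17981) with 16650 frames into that block.
The block's first minute is 1800 frames and the rest 1798 each; 16650 frames reaches minute 9, so 0 × 18 + 9 × 2 = 18 labels have been skipped so far.
Adding those back, label number 16650 + 18 = 16668 at 30 labels/s is 555 s + 18 f = 0 h 9 min 15 s frame 18, i.e. 00:09:15;18.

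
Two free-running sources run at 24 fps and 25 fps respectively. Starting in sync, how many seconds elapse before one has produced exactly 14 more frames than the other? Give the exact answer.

14 seconds

The gap grows by |25 − 24| = 1 frame per second.
Time for a 14-frame gap: 14 ÷ (1) = 14 s.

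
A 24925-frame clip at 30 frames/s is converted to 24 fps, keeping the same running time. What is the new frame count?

Target frames = source frames × (target rate / source rate) = 24925 × (24)/(30) = 24925 × 4/5 = 19940.

19940 frames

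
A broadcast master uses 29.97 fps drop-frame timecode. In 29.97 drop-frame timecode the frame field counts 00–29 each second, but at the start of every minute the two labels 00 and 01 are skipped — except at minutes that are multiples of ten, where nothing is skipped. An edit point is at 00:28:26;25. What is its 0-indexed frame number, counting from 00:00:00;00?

Complete 10-minute blocks: 2, each 17982 frames → 35964.
Remaining 8 whole minutes in the current block: 1800 + 7 × 1798 = 14386 frames.
Within the current minute: 26 × 30 + 25 − 2 = 803 (labels ;00/;01 skipped at this minute). Total = 35964 + 14386 + 803 = 51153.

51153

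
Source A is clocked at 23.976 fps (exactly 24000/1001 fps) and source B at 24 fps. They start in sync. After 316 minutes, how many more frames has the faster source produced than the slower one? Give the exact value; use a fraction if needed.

316 min = 18960 s.
A emits 24000/1001 × 18960 = 455040000/1001 frames; B emits 24 × 18960 = 455040.
Difference = 455040/1001 frames (≈ 454.5854); B is ahead of A.

455040/1001 frames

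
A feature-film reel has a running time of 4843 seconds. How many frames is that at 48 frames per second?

Frames = 4843 × 48 = 232464.

232464 frames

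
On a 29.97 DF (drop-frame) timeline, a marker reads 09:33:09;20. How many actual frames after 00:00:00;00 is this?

Complete 10-minute blocks: 57, each 17982 frames → 1024974.
Remaining 3 whole minutes in the current block: 1800 + 2 × 1798 = 5396 frames.
Within the current minute: 9 × 30 + 20 − 2 = 288 (labels ;00/;01 skipped at this minute). Total = 1024974 + 5396 + 288 = 1030658.

1030658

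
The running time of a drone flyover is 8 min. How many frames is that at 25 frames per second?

12000 frames

8 min = 480 s.
Frames = 480 × 25 = 12000.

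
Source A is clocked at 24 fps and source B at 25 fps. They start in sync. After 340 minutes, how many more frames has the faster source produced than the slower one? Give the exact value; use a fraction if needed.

20400 frames

340 min = 20400 s.
A emits 24 × 20400 = 489600 frames; B emits 25 × 20400 = 510000.
Difference = 20400 frames; B is ahead of A.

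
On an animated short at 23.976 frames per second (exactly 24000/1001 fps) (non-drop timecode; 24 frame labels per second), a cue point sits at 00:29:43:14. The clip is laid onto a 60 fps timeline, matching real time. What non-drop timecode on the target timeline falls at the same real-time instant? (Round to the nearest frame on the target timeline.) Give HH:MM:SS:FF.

00:29:45:22

Source frame index: (0×3600 + 29×60 + 43) × 24 + 14 = 42806.
Real time: 42806 / (24000/1001) = 21424403/12000 s.
Target frame: (21424403/12000) × (60) = 21424403/200 ≈ 107122.015 → 107122.
At 60 labels/s: frame 107122 → 00:29:45:22.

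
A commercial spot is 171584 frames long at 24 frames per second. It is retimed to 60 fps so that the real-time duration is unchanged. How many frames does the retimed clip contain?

428960 frames

Target frames = source frames × (target rate / source rate) = 171584 × (60)/(24) = 171584 × 5/2 = 428960.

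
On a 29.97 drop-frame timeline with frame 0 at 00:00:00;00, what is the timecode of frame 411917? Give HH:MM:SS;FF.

03:49:04;11

Each 10-minute DF block holds 10 × 60 × 30 − 9 × 2 = 17982 frames. 411917 ÷ 17982 → 22 full blocks, remainder 16313.
Within the partial block the first minute is 1800 frames and each further minute 1798, so 9 further minute boundaries passed. Total skipped labels = 18 × 22 + 2 × 9 = 414.
Non-drop label index = 411917 + 414 = 412331; at 30 labels/s that is 03:49:04:11, i.e. DF 03:49:04;11.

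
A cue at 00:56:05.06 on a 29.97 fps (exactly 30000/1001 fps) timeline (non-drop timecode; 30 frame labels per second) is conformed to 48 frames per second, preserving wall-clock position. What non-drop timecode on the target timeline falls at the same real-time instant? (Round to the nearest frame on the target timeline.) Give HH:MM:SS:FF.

00:56:08:27

Source frame index: (0×3600 + 56×60 + 5) × 30 + 6 = 100956.
Real time: 100956 / (30000/1001) = 8421413/2500 s.
Target frame: (8421413/2500) × (48) = 101056956/625 ≈ 161691.130 → 161691.
At 48 labels/s: frame 161691 → 00:56:08:27.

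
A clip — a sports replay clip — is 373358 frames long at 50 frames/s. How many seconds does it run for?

Running time = 373358 / (50) = 7467.16 s.

7467.16 seconds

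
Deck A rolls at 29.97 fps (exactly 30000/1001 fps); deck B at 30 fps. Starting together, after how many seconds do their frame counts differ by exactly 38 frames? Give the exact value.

The gap grows by |30 − 30000/1001| = 30/1001 frames per second.
Time for a 38-frame gap: 38 ÷ (30/1001) = 19019/15 s.

19019/15 seconds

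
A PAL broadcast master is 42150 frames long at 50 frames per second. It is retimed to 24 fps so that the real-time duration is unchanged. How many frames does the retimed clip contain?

20232 frames

Target frames = source frames × (target rate / source rate) = 42150 × (24)/(50) = 42150 × 12/25 = 20232.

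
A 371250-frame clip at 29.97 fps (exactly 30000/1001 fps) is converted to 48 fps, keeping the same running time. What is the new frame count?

594594 frames

Target frames = source frames × (target rate / source rate) = 371250 × (48)/(30000/1001) = 371250 × 1001/625 = 594594.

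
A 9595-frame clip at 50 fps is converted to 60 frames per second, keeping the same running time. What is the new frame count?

11514 frames

Frames at target rate = 9595 × (60) / (50) = 11514.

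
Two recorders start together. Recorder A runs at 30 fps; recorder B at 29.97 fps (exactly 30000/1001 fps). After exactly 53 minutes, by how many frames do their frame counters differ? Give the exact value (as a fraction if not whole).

95400/1001 frames

53 min = 3180 s.
A emits 30 × 3180 = 95400 frames; B emits 30000/1001 × 3180 = 95400000/1001.
Difference = 95400/1001 frames (≈ 95.3047); B is behind A.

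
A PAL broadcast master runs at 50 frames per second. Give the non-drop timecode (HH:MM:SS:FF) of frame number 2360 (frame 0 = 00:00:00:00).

00:00:47:10

2360 ÷ 50 = 47 full seconds, remainder 10 frames.
47 s = 0 h 0 min 47 s.
Timecode: 00:00:47:10.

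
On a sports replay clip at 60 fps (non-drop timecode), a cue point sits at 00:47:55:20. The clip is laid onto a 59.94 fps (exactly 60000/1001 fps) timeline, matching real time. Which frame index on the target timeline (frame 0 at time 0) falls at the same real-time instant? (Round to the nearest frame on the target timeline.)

Source frame index: (0×3600 + 47×60 + 55) × 60 + 20 = 172520.
Real time: 172520 / (60) = 8626/3 s.
Target frame: (8626/3) × (60000/1001) = 172520000/1001 ≈ 172347.652 → 172348.

frame 172348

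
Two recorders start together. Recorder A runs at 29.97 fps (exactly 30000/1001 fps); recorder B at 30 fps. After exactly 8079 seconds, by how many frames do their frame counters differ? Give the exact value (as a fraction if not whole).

A emits 30000/1001 × 8079 = 242370000/1001 frames; B emits 30 × 8079 = 242370.
Difference = 242370/1001 frames (≈ 242.1279); B is ahead of A.

242370/1001 frames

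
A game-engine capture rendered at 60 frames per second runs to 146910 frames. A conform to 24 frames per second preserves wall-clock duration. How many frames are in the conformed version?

58764 frames

Target frames = source frames × (target rate / source rate) = 146910 × (24)/(60) = 146910 × 2/5 = 58764.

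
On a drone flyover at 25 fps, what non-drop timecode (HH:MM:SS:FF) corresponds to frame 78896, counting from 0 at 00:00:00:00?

00:52:35:21

78896 ÷ 25 = 3155 full seconds, remainder 21 frames.
3155 s = 0 h 52 min 35 s.
Timecode: 00:52:35:21.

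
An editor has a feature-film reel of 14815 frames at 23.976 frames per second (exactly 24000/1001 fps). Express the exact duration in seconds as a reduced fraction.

2965963/4800 seconds

Running time = 14815 ÷ (24000/1001) = 14815 × 1001/24000 = 2965963/4800 s.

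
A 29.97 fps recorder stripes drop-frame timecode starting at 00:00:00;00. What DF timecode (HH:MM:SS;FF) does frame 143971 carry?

01:20:03;25

Each 10-minute DF block holds 10 × 60 × 30 − 9 × 2 = 17982 frames. 143971 ÷ 17982 → 8 full blocks, remainder 115.
Within the partial block the first minute is 1800 frames and each further minute 1798, so 0 further minute boundaries passed. Total skipped labels = 18 × 8 + 2 × 0 = 144.
Non-drop label index = 143971 + 144 = 144115; at 30 labels/s that is 01:20:03:25, i.e. DF 01:20:03;25.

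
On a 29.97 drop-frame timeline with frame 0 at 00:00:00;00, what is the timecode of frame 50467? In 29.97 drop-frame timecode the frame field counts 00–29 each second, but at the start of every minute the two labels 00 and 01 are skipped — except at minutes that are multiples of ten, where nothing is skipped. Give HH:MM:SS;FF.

00:28:03;29

Ten DF minutes hold 17982 frames, so frame 50467 lies in block 2 (frames 35964–53945) with 14503 frames into that block.
The block's first minute is 1800 frames and the rest 1798 each; 14503 frames reaches minute 8, so 2 × 18 + 8 × 2 = 52 labels have been skipped so far.
Adding those back, label number 50467 + 52 = 50519 at 30 labels/s is 1683 s + 29 f = 0 h 28 min 3 s frame 29, i.e. 00:28:03;29.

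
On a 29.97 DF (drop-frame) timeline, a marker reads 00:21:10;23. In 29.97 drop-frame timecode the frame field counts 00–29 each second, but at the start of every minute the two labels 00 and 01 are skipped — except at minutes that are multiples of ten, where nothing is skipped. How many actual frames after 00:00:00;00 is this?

38085

As if non-drop at 30 labels/s: (0 × 3600 + 21 × 60 + 10) × 30 + 23 = 38123.
Minute boundaries passed: 21; those not divisible by 10: 21 − 2 = 19; dropped labels = 2 × 19 = 38.
Actual frame index = 38123 − 38 = 38085.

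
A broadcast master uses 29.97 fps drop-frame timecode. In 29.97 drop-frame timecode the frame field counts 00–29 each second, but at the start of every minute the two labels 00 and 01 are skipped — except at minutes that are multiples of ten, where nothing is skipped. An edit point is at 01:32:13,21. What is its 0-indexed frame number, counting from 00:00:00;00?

165845

As if non-drop at 30 labels/s: (1 × 3600 + 32 × 60 + 13) × 30 + 21 = 166011.
Minute boundaries passed: 92; those not divisible by 10: 92 − 9 = 83; dropped labels = 2 × 83 = 166.
Actual frame index = 166011 − 166 = 165845.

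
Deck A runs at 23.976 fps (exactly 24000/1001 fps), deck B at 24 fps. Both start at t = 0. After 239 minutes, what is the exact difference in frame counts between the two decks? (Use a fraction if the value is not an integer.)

239 min = 14340 s.
A emits 24000/1001 × 14340 = 344160000/1001 frames; B emits 24 × 14340 = 344160.
Difference = 344160/1001 frames (≈ 343.8162); B is ahead of A.

344160/1001 frames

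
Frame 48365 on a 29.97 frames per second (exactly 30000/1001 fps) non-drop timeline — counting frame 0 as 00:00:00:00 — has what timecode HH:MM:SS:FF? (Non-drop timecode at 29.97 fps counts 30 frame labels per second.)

00:26:52:05

48365 ÷ 30 = 1612 full seconds, remainder 5 frames.
1612 s = 0 h 26 min 52 s.
Timecode: 00:26:52:05.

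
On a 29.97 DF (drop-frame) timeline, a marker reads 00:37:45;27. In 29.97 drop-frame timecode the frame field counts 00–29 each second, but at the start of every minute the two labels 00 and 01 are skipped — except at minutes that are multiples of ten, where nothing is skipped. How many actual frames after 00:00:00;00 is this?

Complete 10-minute blocks: 3, each 17982 frames → 53946.
Remaining 7 whole minutes in the current block: 1800 + 6 × 1798 = 12588 frames.
Within the current minute: 45 × 30 + 27 − 2 = 1375 (labels ;00/;01 skipped at this minute). Total = 53946 + 12588 + 1375 = 67909.

67909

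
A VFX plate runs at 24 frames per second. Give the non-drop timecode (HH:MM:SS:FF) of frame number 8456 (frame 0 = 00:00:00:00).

00:05:52:08

8456 ÷ 24 = 352 full seconds, remainder 8 frames.
352 s = 0 h 5 min 52 s.
Timecode: 00:05:52:08.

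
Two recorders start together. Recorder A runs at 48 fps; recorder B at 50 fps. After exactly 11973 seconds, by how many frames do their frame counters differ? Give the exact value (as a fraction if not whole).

23946 frames

A emits 48 × 11973 = 574704 frames; B emits 50 × 11973 = 598650.
Difference = 23946 frames; B is ahead of A.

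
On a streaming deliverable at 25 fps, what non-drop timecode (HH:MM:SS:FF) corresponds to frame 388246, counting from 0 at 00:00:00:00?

04:18:49:21

388246 ÷ 25 = 15529 full seconds, remainder 21 frames.
15529 s = 4 h 18 min 49 s.
Timecode: 04:18:49:21.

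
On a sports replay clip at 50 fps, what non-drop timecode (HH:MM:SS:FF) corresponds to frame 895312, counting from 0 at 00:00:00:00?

04:58:26:12

895312 ÷ 50 = 17906 full seconds, remainder 12 frames.
17906 s = 4 h 58 min 26 s.
Timecode: 04:58:26:12.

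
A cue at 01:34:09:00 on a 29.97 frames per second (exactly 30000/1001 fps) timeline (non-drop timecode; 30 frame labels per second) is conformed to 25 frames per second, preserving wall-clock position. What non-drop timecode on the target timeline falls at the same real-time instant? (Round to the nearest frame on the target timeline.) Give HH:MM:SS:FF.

01:34:14:16

Source frame index: (1×3600 + 34×60 + 9) × 30 + 0 = 169470.
Real time: 169470 / (30000/1001) = 5654649/1000 s.
Target frame: (5654649/1000) × (25) = 5654649/40 ≈ 141366.225 → 141366.
At 25 labels/s: frame 141366 → 01:34:14:16.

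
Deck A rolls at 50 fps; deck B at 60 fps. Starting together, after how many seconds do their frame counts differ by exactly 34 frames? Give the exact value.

The gap grows by |60 − 50| = 10 frames per second.
Time for a 34-frame gap: 34 ÷ (10) = 3.4 s.

3.4 seconds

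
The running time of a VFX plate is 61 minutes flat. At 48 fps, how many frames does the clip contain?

61 min = 3660 s.
Frames = 3660 × 48 = 175680.

175680 frames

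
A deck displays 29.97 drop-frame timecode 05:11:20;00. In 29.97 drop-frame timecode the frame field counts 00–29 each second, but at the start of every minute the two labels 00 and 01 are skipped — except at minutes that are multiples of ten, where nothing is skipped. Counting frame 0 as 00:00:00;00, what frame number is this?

As if non-drop at 30 labels/s: (5 × 3600 + 11 × 60 + 20) × 30 + 0 = 560400.
Minute boundaries passed: 311; those not divisible by 10: 311 − 31 = 280; dropped labels = 2 × 280 = 560.
Actual frame index = 560400 − 560 = 559840.

559840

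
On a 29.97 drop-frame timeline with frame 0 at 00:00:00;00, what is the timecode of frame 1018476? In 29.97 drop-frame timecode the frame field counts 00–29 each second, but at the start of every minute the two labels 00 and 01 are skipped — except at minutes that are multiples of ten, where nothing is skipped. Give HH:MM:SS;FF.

Each 10-minute DF block holds 10 × 60 × 30 − 9 × 2 = 17982 frames. 1018476 ÷ 17982 → 56 full blocks, remainder 11484.
Within the partial block the first minute is 1800 frames and each further minute 1798, so 6 further minute boundaries passed. Total skipped labels = 18 × 56 + 2 × 6 = 1020.
Non-drop label index = 1018476 + 1020 = 1019496; at 30 labels/s that is 09:26:23:06, i.e. DF 09:26:23;06.

09:26:23;06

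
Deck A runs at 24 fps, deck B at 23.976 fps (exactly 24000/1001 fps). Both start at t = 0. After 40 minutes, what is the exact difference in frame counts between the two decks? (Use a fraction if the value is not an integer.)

40 min = 2400 s.
A emits 24 × 2400 = 57600 frames; B emits 24000/1001 × 2400 = 57600000/1001.
Difference = 57600/1001 frames (≈ 57.5425); B is behind A.

57600/1001 frames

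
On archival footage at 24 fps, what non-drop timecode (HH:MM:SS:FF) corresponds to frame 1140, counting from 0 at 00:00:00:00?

00:00:47:12

1140 ÷ 24 = 47 full seconds, remainder 12 frames.
47 s = 0 h 0 min 47 s.
Timecode: 00:00:47:12.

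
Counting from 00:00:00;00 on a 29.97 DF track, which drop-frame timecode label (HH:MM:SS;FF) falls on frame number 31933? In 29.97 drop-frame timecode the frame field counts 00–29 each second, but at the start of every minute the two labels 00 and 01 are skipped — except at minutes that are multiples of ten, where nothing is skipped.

Each 10-minute DF block holds 10 × 60 × 30 − 9 × 2 = 17982 frames. 31933 ÷ 17982 → 1 full block, remainder 13951.
Within the partial block the first minute is 1800 frames and each further minute 1798, so 7 further minute boundaries passed. Total skipped labels = 18 × 1 + 2 × 7 = 32.
Non-drop label index = 31933 + 32 = 31965; at 30 labels/s that is 00:17:45:15, i.e. DF 00:17:45;15.

00:17:45;15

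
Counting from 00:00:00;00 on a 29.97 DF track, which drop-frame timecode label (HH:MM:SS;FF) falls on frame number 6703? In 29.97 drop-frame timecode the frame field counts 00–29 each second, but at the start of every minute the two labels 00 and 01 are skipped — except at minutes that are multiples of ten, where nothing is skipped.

00:03:43;19

Ten DF minutes hold 17982 frames, so frame 6703 lies in block 0 (frames 0–17981) with 6703 frames into that block.
The block's first minute is 1800 frames and the rest 1798 each; 6703 frames reaches minute 3, so 0 × 18 + 3 × 2 = 6 labels have been skipped so far.
Adding those back, label number 6703 + 6 = 6709 at 30 labels/s is 223 s + 19 f = 0 h 3 min 43 s frame 19, i.e. 00:03:43;19.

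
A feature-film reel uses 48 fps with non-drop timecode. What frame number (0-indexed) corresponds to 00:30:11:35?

86963

Total seconds to the label: (0 × 3600 + 30 × 60 + 11) = 1811.
Frame index = 1811 × 48 + 35 = 86963.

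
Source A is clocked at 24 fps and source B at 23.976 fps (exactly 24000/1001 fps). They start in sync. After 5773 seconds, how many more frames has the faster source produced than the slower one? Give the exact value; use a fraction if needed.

A emits 24 × 5773 = 138552 frames; B emits 24000/1001 × 5773 = 138552000/1001.
Difference = 138552/1001 frames (≈ 138.4136); B is behind A.

138552/1001 frames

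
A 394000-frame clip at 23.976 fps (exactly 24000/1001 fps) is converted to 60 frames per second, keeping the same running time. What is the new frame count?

985985 frames

Target frames = source frames × (target rate / source rate) = 394000 × (60)/(24000/1001) = 394000 × 1001/400 = 985985.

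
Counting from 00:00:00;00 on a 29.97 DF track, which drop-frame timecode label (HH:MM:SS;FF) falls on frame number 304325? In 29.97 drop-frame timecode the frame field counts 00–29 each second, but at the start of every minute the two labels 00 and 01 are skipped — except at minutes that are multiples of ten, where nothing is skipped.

02:49:14;11

Ten DF minutes hold 17982 frames, so frame 304325 lies in block 16 (frames 287712–305693) with 16613 frames into that block.
The block's first minute is 1800 frames and the rest 1798 each; 16613 frames reaches minute 9, so 16 × 18 + 9 × 2 = 306 labels have been skipped so far.
Adding those back, label number 304325 + 306 = 304631 at 30 labels/s is 10154 s + 11 f = 2 h 49 min 14 s frame 11, i.e. 02:49:14;11.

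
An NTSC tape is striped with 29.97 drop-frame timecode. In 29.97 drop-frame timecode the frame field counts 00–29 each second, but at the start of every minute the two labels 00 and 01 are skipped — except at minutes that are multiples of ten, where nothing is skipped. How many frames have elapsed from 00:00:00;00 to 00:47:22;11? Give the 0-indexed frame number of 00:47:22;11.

85185

Complete 10-minute blocks: 4, each 17982 frames → 71928.
Remaining 7 whole minutes in the current block: 1800 + 6 × 1798 = 12588 frames.
Within the current minute: 22 × 30 + 11 − 2 = 669 (labels ;00/;01 skipped at this minute). Total = 71928 + 12588 + 669 = 85185.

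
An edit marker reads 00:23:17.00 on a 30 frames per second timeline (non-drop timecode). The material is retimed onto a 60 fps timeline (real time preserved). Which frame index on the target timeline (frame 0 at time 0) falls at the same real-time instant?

Source frame index: (0×3600 + 23×60 + 17) × 30 + 0 = 41910.
Real time: 41910 / (30) = 1397 s.
Target frame: (1397) × (60) = 83820.

frame 83820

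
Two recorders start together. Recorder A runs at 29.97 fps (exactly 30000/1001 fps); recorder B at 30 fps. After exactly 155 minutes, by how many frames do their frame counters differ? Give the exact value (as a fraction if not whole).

279000/1001 frames

155 min = 9300 s.
A emits 30000/1001 × 9300 = 279000000/1001 frames; B emits 30 × 9300 = 279000.
Difference = 279000/1001 frames (≈ 278.7213); B is ahead of A.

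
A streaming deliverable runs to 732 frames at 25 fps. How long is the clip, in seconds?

Running time = 732 / (25) = 29.28 s.

29.28 seconds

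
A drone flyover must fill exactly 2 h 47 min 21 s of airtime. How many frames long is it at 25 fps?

2 h 47 min 21 s = 10041 s.
Frames = 10041 × 25 = 251025.

251025 frames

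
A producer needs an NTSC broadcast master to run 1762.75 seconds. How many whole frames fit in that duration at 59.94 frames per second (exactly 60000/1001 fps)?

Frames = 1762.75 × 60000/1001 = 9615000/91 ≈ 105659.3407.
Complete frames: 105659.

105659 frames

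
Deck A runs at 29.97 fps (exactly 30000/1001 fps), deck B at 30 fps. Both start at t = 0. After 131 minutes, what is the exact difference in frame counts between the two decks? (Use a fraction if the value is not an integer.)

235800/1001 frames

131 min = 7860 s.
A emits 30000/1001 × 7860 = 235800000/1001 frames; B emits 30 × 7860 = 235800.
Difference = 235800/1001 frames (≈ 235.5644); B is ahead of A.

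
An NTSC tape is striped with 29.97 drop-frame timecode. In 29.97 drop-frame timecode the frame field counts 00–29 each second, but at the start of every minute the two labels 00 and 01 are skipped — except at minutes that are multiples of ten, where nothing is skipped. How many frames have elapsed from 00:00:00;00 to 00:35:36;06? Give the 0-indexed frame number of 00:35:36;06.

64022

Complete 10-minute blocks: 3, each 17982 frames → 53946.
Remaining 5 whole minutes in the current block: 1800 + 4 × 1798 = 8992 frames.
Within the current minute: 36 × 30 + 6 − 2 = 1084 (labels ;00/;01 skipped at this minute). Total = 53946 + 8992 + 1084 = 64022.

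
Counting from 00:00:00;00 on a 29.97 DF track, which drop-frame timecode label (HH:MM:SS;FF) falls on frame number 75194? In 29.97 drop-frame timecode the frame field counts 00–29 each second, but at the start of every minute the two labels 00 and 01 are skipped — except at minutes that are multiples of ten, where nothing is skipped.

Each 10-minute DF block holds 10 × 60 × 30 − 9 × 2 = 17982 frames. 75194 ÷ 17982 → 4 full blocks, remainder 3266.
Within the partial block the first minute is 1800 frames and each further minute 1798, so 1 further minute boundary passed. Total skipped labels = 18 × 4 + 2 × 1 = 74.
Non-drop label index = 75194 + 74 = 75268; at 30 labels/s that is 00:41:48:28, i.e. DF 00:41:48;28.

00:41:48;28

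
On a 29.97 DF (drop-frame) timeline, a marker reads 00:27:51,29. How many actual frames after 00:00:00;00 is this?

50109

Complete 10-minute blocks: 2, each 17982 frames → 35964.
Remaining 7 whole minutes in the current block: 1800 + 6 × 1798 = 12588 frames.
Within the current minute: 51 × 30 + 29 − 2 = 1557 (labels ;00/;01 skipped at this minute). Total = 35964 + 12588 + 1557 = 50109.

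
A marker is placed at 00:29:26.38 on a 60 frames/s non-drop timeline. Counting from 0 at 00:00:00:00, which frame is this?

frame 105998

Total seconds to the label: (0 × 3600 + 29 × 60 + 26) = 1766.
Frame index = 1766 × 60 + 38 = 105998.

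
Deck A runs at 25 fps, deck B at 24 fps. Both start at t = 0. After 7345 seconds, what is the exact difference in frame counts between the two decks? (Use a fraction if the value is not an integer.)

7345 frames

A emits 25 × 7345 = 183625 frames; B emits 24 × 7345 = 176280.
Difference = 7345 frames; B is behind A.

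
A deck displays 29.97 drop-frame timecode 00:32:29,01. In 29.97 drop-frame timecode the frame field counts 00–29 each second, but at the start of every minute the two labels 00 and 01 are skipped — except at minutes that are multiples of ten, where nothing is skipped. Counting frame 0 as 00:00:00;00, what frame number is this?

58413

Complete 10-minute blocks: 3, each 17982 frames → 53946.
Remaining 2 whole minutes in the current block: 1800 + 1 × 1798 = 3598 frames.
Within the current minute: 29 × 30 + 1 − 2 = 869 (labels ;00/;01 skipped at this minute). Total = 53946 + 3598 + 869 = 58413.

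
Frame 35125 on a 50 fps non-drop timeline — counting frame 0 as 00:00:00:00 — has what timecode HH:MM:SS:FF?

00:11:42:25

35125 ÷ 50 = 702 full seconds, remainder 25 frames.
702 s = 0 h 11 min 42 s.
Timecode: 00:11:42:25.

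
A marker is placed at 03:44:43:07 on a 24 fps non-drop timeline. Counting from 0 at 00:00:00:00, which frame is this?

frame 323599

Total seconds to the label: (3 × 3600 + 44 × 60 + 43) = 13483.
Frame index = 13483 × 24 + 7 = 323599.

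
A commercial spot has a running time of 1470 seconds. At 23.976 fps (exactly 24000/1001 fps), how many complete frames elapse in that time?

Frames = 1470 × 24000/1001 = 5040000/143 ≈ 35244.7552.
Complete frames: 35244.

35244 frames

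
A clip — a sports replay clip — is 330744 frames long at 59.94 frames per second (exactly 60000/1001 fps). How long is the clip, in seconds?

5517.9124 seconds

Running time = 330744 / (60000/1001) = 5517.9124 s.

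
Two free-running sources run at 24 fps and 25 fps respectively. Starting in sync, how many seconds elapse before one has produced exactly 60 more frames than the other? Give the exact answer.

60 seconds

The gap grows by |25 − 24| = 1 frame per second.
Time for a 60-frame gap: 60 ÷ (1) = 60 s.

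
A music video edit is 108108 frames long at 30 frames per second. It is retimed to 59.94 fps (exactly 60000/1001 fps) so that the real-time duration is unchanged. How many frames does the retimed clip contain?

216000 frames

Target frames = source frames × (target rate / source rate) = 108108 × (60000/1001)/(30) = 108108 × 2000/1001 = 216000.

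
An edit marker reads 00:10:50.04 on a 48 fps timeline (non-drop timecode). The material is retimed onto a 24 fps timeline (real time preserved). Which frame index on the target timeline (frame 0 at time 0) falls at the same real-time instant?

frame 15602

Source frame index: (0×3600 + 10×60 + 50) × 48 + 4 = 31204.
Real time: 31204 / (48) = 7801/12 s.
Target frame: (7801/12) × (24) = 15602.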